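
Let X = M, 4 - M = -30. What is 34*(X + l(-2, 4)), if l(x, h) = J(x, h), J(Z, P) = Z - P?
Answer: 952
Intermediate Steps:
M = 34 (M = 4 - 1*(-30) = 4 + 30 = 34)
X = 34
l(x, h) = x - h
34*(X + l(-2, 4)) = 34*(34 + (-2 - 1*4)) = 34*(34 + (-2 - 4)) = 34*(34 - 6) = 34*28 = 952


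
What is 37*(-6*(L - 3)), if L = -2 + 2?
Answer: 666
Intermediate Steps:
L = 0
37*(-6*(L - 3)) = 37*(-6*(0 - 3)) = 37*(-6*(-3)) = 37*18 = 666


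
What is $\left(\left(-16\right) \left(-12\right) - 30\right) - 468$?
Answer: $-306$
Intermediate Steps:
$\left(\left(-16\right) \left(-12\right) - 30\right) - 468 = \left(192 - 30\right) - 468 = 162 - 468 = -306$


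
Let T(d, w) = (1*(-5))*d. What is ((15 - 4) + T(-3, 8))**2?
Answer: 676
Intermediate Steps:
T(d, w) = -5*d
((15 - 4) + T(-3, 8))**2 = ((15 - 4) - 5*(-3))**2 = (11 + 15)**2 = 26**2 = 676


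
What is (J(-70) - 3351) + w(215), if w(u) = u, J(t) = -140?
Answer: -3276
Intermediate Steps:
(J(-70) - 3351) + w(215) = (-140 - 3351) + 215 = -3491 + 215 = -3276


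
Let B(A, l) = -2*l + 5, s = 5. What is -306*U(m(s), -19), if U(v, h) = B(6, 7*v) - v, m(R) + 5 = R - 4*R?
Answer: -93330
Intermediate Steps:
m(R) = -5 - 3*R (m(R) = -5 + (R - 4*R) = -5 - 3*R)
B(A, l) = 5 - 2*l
U(v, h) = 5 - 15*v (U(v, h) = (5 - 14*v) - v = 5 - 15*v)
-306*U(m(s), -19) = -306*(5 - 15*(-5 - 3*5)) = -306*(5 - 15*(-5 - 15)) = -306*(5 - 15*(-20)) = -306*(5 + 300) = -306*305 = -93330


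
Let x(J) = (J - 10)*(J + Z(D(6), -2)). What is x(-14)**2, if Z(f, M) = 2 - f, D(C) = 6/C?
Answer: 97344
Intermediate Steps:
x(J) = (1 + J)*(-10 + J) (x(J) = (J - 10)*(J + (2 - 6/6)) = (-10 + J)*(J + (2 - 6/6)) = (-10 + J)*(J + (2 - 1*1)) = (-10 + J)*(J + (2 - 1)) = (-10 + J)*(J + 1) = (-10 + J)*(1 + J) = (1 + J)*(-10 + J))
x(-14)**2 = (-10 + (-14)**2 - 9*(-14))**2 = (-10 + 196 + 126)**2 = 312**2 = 97344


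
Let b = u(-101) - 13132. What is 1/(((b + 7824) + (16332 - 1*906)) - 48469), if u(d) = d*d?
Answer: -1/28150 ≈ -3.5524e-5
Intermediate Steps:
u(d) = d²
b = -2931 (b = (-101)² - 13132 = 10201 - 13132 = -2931)
1/(((b + 7824) + (16332 - 1*906)) - 48469) = 1/(((-2931 + 7824) + (16332 - 1*906)) - 48469) = 1/((4893 + (16332 - 906)) - 48469) = 1/((4893 + 15426) - 48469) = 1/(20319 - 48469) = 1/(-28150) = -1/28150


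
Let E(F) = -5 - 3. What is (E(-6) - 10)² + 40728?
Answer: 41052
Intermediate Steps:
E(F) = -8
(E(-6) - 10)² + 40728 = (-8 - 10)² + 40728 = (-18)² + 40728 = 324 + 40728 = 41052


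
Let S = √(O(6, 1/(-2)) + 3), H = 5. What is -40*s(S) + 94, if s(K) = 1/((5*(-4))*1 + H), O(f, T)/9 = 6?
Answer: 290/3 ≈ 96.667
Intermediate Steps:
O(f, T) = 54 (O(f, T) = 9*6 = 54)
S = √57 (S = √(54 + 3) = √57 ≈ 7.5498)
s(K) = -1/15 (s(K) = 1/((5*(-4))*1 + 5) = 1/(-20*1 + 5) = 1/(-20 + 5) = 1/(-15) = -1/15)
-40*s(S) + 94 = -40*(-1/15) + 94 = 8/3 + 94 = 290/3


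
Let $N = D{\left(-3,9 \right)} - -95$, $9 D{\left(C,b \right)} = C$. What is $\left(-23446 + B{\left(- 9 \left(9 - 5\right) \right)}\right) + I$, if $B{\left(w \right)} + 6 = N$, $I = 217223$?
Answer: $\frac{581597}{3} \approx 1.9387 \cdot 10^{5}$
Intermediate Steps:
$D{\left(C,b \right)} = \frac{C}{9}$
$N = \frac{284}{3}$ ($N = \frac{1}{9} \left(-3\right) - -95 = - \frac{1}{3} + \left(-47 + 142\right) = - \frac{1}{3} + 95 = \frac{284}{3} \approx 94.667$)
$B{\left(w \right)} = \frac{266}{3}$ ($B{\left(w \right)} = -6 + \frac{284}{3} = \frac{266}{3}$)
$\left(-23446 + B{\left(- 9 \left(9 - 5\right) \right)}\right) + I = \left(-23446 + \frac{266}{3}\right) + 217223 = - \frac{70072}{3} + 217223 = \frac{581597}{3}$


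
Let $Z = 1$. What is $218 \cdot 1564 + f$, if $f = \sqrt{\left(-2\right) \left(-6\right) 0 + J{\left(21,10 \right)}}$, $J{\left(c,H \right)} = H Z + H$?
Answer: $340952 + 2 \sqrt{5} \approx 3.4096 \cdot 10^{5}$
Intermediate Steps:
$J{\left(c,H \right)} = 2 H$ ($J{\left(c,H \right)} = H 1 + H = H + H = 2 H$)
$f = 2 \sqrt{5}$ ($f = \sqrt{\left(-2\right) \left(-6\right) 0 + 2 \cdot 10} = \sqrt{12 \cdot 0 + 20} = \sqrt{0 + 20} = \sqrt{20} = 2 \sqrt{5} \approx 4.4721$)
$218 \cdot 1564 + f = 218 \cdot 1564 + 2 \sqrt{5} = 340952 + 2 \sqrt{5}$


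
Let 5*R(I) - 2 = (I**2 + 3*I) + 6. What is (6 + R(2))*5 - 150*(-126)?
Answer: 18948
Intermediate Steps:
R(I) = 8/5 + I**2/5 + 3*I/5 (R(I) = 2/5 + ((I**2 + 3*I) + 6)/5 = 2/5 + (6 + I**2 + 3*I)/5 = 2/5 + (6/5 + I**2/5 + 3*I/5) = 8/5 + I**2/5 + 3*I/5)
(6 + R(2))*5 - 150*(-126) = (6 + (8/5 + (1/5)*2**2 + (3/5)*2))*5 - 150*(-126) = (6 + (8/5 + (1/5)*4 + 6/5))*5 + 18900 = (6 + (8/5 + 4/5 + 6/5))*5 + 18900 = (6 + 18/5)*5 + 18900 = (48/5)*5 + 18900 = 48 + 18900 = 18948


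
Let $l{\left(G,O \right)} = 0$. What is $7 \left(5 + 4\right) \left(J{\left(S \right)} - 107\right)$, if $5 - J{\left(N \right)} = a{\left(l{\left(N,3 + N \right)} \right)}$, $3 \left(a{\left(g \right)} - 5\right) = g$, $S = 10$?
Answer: $-6741$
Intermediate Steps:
$a{\left(g \right)} = 5 + \frac{g}{3}$
$J{\left(N \right)} = 0$ ($J{\left(N \right)} = 5 - \left(5 + \frac{1}{3} \cdot 0\right) = 5 - \left(5 + 0\right) = 5 - 5 = 0$)
$7 \left(5 + 4\right) \left(J{\left(S \right)} - 107\right) = 7 \left(5 + 4\right) \left(0 - 107\right) = 7 \cdot 9 \left(-107\right) = 63 \left(-107\right) = -6741$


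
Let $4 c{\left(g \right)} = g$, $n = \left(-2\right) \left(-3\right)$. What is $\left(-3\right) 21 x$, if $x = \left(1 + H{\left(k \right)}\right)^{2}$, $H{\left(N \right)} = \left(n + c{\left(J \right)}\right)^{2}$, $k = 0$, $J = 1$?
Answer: $- \frac{25885503}{256} \approx -1.0112 \cdot 10^{5}$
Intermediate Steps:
$n = 6$
$c{\left(g \right)} = \frac{g}{4}$
$H{\left(N \right)} = \frac{625}{16}$ ($H{\left(N \right)} = \left(6 + \frac{1}{4} \cdot 1\right)^{2} = \left(6 + \frac{1}{4}\right)^{2} = \left(\frac{25}{4}\right)^{2} = \frac{625}{16}$)
$x = \frac{410881}{256}$ ($x = \left(1 + \frac{625}{16}\right)^{2} = \left(\frac{641}{16}\right)^{2} = \frac{410881}{256} \approx 1605.0$)
$\left(-3\right) 21 x = \left(-3\right) 21 \cdot \frac{410881}{256} = \left(-63\right) \frac{410881}{256} = - \frac{25885503}{256}$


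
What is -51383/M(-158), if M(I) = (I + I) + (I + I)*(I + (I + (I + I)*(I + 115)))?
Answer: 51383/4194268 ≈ 0.012251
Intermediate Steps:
M(I) = 2*I + 2*I*(2*I + 2*I*(115 + I)) (M(I) = 2*I + (2*I)*(I + (I + (2*I)*(115 + I))) = 2*I + (2*I)*(I + (I + 2*I*(115 + I))) = 2*I + (2*I)*(2*I + 2*I*(115 + I)) = 2*I + 2*I*(2*I + 2*I*(115 + I)))
-51383/M(-158) = -51383*(-1/(316*(1 + 2*(-158)**2 + 232*(-158)))) = -51383*(-1/(316*(1 + 2*24964 - 36656))) = -51383*(-1/(316*(1 + 49928 - 36656))) = -51383/(2*(-158)*13273) = -51383/(-4194268) = -51383*(-1/4194268) = 51383/4194268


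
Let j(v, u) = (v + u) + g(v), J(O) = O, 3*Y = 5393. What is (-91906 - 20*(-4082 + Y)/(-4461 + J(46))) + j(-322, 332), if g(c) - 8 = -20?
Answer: -243491704/2649 ≈ -91918.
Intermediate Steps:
Y = 5393/3 (Y = (⅓)*5393 = 5393/3 ≈ 1797.7)
g(c) = -12 (g(c) = 8 - 20 = -12)
j(v, u) = -12 + u + v (j(v, u) = (v + u) - 12 = (u + v) - 12 = -12 + u + v)
(-91906 - 20*(-4082 + Y)/(-4461 + J(46))) + j(-322, 332) = (-91906 - 20*(-4082 + 5393/3)/(-4461 + 46)) + (-12 + 332 - 322) = (-91906 - (-137060)/(3*(-4415))) - 2 = (-91906 - (-137060)*(-1)/(3*4415)) - 2 = (-91906 - 20*6853/13245) - 2 = (-91906 - 27412/2649) - 2 = -243486406/2649 - 2 = -243491704/2649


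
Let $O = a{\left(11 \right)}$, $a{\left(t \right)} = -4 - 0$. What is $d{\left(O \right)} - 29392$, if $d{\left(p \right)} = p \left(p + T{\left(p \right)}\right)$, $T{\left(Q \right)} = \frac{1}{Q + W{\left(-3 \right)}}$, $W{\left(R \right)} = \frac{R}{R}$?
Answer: $- \frac{88124}{3} \approx -29375.0$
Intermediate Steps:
$W{\left(R \right)} = 1$
$a{\left(t \right)} = -4$ ($a{\left(t \right)} = -4 + 0 = -4$)
$O = -4$
$T{\left(Q \right)} = \frac{1}{1 + Q}$ ($T{\left(Q \right)} = \frac{1}{Q + 1} = \frac{1}{1 + Q}$)
$d{\left(p \right)} = p \left(p + \frac{1}{1 + p}\right)$
$d{\left(O \right)} - 29392 = - \frac{4 \left(1 - 4 \left(1 - 4\right)\right)}{1 - 4} - 29392 = - \frac{4 \left(1 - -12\right)}{-3} - 29392 = \left(-4\right) \left(- \frac{1}{3}\right) \left(1 + 12\right) - 29392 = \left(-4\right) \left(- \frac{1}{3}\right) 13 - 29392 = \frac{52}{3} - 29392 = - \frac{88124}{3}$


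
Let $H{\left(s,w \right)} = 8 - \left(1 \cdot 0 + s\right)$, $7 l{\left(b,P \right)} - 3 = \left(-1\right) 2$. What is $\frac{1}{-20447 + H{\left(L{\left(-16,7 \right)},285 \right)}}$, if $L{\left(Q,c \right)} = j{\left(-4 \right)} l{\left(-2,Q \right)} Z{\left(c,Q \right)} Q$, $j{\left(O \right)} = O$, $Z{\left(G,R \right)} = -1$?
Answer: $- \frac{7}{143009} \approx -4.8948 \cdot 10^{-5}$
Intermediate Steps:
$l{\left(b,P \right)} = \frac{1}{7}$ ($l{\left(b,P \right)} = \frac{3}{7} + \frac{\left(-1\right) 2}{7} = \frac{3}{7} + \frac{1}{7} \left(-2\right) = \frac{3}{7} - \frac{2}{7} = \frac{1}{7}$)
$L{\left(Q,c \right)} = \frac{4 Q}{7}$ ($L{\left(Q,c \right)} = \left(-4\right) \frac{1}{7} \left(-1\right) Q = \left(- \frac{4}{7}\right) \left(-1\right) Q = \frac{4 Q}{7}$)
$H{\left(s,w \right)} = 8 - s$ ($H{\left(s,w \right)} = 8 - \left(0 + s\right) = 8 - s$)
$\frac{1}{-20447 + H{\left(L{\left(-16,7 \right)},285 \right)}} = \frac{1}{-20447 - \left(-8 + \frac{4}{7} \left(-16\right)\right)} = \frac{1}{-20447 + \left(8 - - \frac{64}{7}\right)} = \frac{1}{-20447 + \left(8 + \frac{64}{7}\right)} = \frac{1}{-20447 + \frac{120}{7}} = \frac{1}{- \frac{143009}{7}} = - \frac{7}{143009}$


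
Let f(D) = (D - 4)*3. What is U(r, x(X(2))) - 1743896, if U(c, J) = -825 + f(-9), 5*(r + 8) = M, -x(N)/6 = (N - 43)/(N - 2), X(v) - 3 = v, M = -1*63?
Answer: -1744760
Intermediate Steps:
M = -63
X(v) = 3 + v
x(N) = -6*(-43 + N)/(-2 + N) (x(N) = -6*(N - 43)/(N - 2) = -6*(-43 + N)/(-2 + N))
f(D) = -12 + 3*D (f(D) = (-4 + D)*3 = -12 + 3*D)
r = -103/5 (r = -8 + (⅕)*(-63) = -8 - 63/5 = -103/5 ≈ -20.600)
U(c, J) = -864 (U(c, J) = -825 + (-12 + 3*(-9)) = -825 + (-12 - 27) = -825 - 39 = -864)
U(r, x(X(2))) - 1743896 = -864 - 1743896 = -1744760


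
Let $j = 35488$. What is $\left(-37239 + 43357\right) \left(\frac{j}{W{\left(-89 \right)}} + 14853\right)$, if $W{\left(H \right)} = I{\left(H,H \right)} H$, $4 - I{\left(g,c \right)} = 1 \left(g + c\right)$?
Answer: $\frac{105121838422}{1157} \approx 9.0857 \cdot 10^{7}$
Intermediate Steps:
$I{\left(g,c \right)} = 4 - c - g$ ($I{\left(g,c \right)} = 4 - 1 \left(g + c\right) = 4 - 1 \left(c + g\right) = 4 - \left(c + g\right) = 4 - c - g$)
$W{\left(H \right)} = H \left(4 - 2 H\right)$ ($W{\left(H \right)} = \left(4 - H - H\right) H = \left(4 - 2 H\right) H = H \left(4 - 2 H\right)$)
$\left(-37239 + 43357\right) \left(\frac{j}{W{\left(-89 \right)}} + 14853\right) = \left(-37239 + 43357\right) \left(\frac{35488}{2 \left(-89\right) \left(2 - -89\right)} + 14853\right) = 6118 \left(\frac{35488}{2 \left(-89\right) \left(2 + 89\right)} + 14853\right) = 6118 \left(\frac{35488}{2 \left(-89\right) 91} + 14853\right) = 6118 \left(\frac{35488}{-16198} + 14853\right) = 6118 \left(35488 \left(- \frac{1}{16198}\right) + 14853\right) = 6118 \left(- \frac{17744}{8099} + 14853\right) = 6118 \cdot \frac{120276703}{8099} = \frac{105121838422}{1157}$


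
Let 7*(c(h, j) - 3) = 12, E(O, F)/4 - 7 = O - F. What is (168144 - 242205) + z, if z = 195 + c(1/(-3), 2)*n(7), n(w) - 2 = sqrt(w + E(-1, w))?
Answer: -516996/7 + 33*sqrt(3)/7 ≈ -73848.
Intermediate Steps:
E(O, F) = 28 - 4*F + 4*O (E(O, F) = 28 + 4*(O - F) = 28 + (-4*F + 4*O) = 28 - 4*F + 4*O)
c(h, j) = 33/7 (c(h, j) = 3 + (1/7)*12 = 3 + 12/7 = 33/7)
n(w) = 2 + sqrt(24 - 3*w) (n(w) = 2 + sqrt(w + (28 - 4*w + 4*(-1))) = 2 + sqrt(w + (28 - 4*w - 4)) = 2 + sqrt(w + (24 - 4*w)) = 2 + sqrt(24 - 3*w))
z = 1431/7 + 33*sqrt(3)/7 (z = 195 + 33*(2 + sqrt(24 - 3*7))/7 = 195 + 33*(2 + sqrt(24 - 21))/7 = 195 + 33*(2 + sqrt(3))/7 = 195 + (66/7 + 33*sqrt(3)/7) = 1431/7 + 33*sqrt(3)/7 ≈ 212.59)
(168144 - 242205) + z = (168144 - 242205) + (1431/7 + 33*sqrt(3)/7) = -74061 + (1431/7 + 33*sqrt(3)/7) = -516996/7 + 33*sqrt(3)/7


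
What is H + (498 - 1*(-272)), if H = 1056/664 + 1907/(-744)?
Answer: 47488967/61752 ≈ 769.03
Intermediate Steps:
H = -60073/61752 (H = 1056*(1/664) + 1907*(-1/744) = 132/83 - 1907/744 = -60073/61752 ≈ -0.97281)
H + (498 - 1*(-272)) = -60073/61752 + (498 - 1*(-272)) = -60073/61752 + (498 + 272) = -60073/61752 + 770 = 47488967/61752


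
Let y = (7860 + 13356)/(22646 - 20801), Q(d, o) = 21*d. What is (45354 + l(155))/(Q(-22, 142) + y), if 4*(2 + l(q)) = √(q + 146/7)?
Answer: -13945740/138529 - 615*√8617/7757624 ≈ -100.68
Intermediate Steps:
l(q) = -2 + √(146/7 + q)/4 (l(q) = -2 + √(q + 146/7)/4 = -2 + √(146/7 + q)/4)
y = 7072/615 (y = 21216/1845 = 21216*(1/1845) = 7072/615 ≈ 11.499)
(45354 + l(155))/(Q(-22, 142) + y) = (45354 + (-2 + √(1022 + 49*155)/28))/(21*(-22) + 7072/615) = (45354 + (-2 + √(1022 + 7595)/28))/(-462 + 7072/615) = (45354 + (-2 + √8617/28))/(-277058/615) = (45352 + √8617/28)*(-615/277058) = -13945740/138529 - 615*√8617/7757624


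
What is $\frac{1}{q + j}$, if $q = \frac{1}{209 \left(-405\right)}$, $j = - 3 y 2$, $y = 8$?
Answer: $- \frac{84645}{4062961} \approx -0.020833$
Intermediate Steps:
$j = -48$ ($j = \left(-3\right) 8 \cdot 2 = \left(-24\right) 2 = -48$)
$q = - \frac{1}{84645}$ ($q = \frac{1}{209} \left(- \frac{1}{405}\right) = - \frac{1}{84645} \approx -1.1814 \cdot 10^{-5}$)
$\frac{1}{q + j} = \frac{1}{- \frac{1}{84645} - 48} = \frac{1}{- \frac{4062961}{84645}} = - \frac{84645}{4062961}$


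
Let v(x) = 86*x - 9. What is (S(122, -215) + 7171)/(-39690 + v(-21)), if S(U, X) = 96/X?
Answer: -1541669/8923575 ≈ -0.17276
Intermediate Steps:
v(x) = -9 + 86*x
(S(122, -215) + 7171)/(-39690 + v(-21)) = (96/(-215) + 7171)/(-39690 + (-9 + 86*(-21))) = (96*(-1/215) + 7171)/(-39690 + (-9 - 1806)) = (-96/215 + 7171)/(-39690 - 1815) = (1541669/215)/(-41505) = (1541669/215)*(-1/41505) = -1541669/8923575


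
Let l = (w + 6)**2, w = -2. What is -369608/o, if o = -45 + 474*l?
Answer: -369608/7539 ≈ -49.026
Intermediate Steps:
l = 16 (l = (-2 + 6)**2 = 4**2 = 16)
o = 7539 (o = -45 + 474*16 = -45 + 7584 = 7539)
-369608/o = -369608/7539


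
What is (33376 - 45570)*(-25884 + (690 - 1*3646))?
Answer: 351674960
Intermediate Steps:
(33376 - 45570)*(-25884 + (690 - 1*3646)) = -12194*(-25884 + (690 - 3646)) = -12194*(-25884 - 2956) = -12194*(-28840) = 351674960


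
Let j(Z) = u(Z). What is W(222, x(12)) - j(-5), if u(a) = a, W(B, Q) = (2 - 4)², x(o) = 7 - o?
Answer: 9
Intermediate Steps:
W(B, Q) = 4 (W(B, Q) = (-2)² = 4)
j(Z) = Z
W(222, x(12)) - j(-5) = 4 - 1*(-5) = 4 + 5 = 9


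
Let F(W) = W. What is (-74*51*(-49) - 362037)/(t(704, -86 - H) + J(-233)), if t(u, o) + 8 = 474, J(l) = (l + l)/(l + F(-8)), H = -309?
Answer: -3880341/10252 ≈ -378.50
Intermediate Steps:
J(l) = 2*l/(-8 + l) (J(l) = (l + l)/(l - 8) = (2*l)/(-8 + l) = 2*l/(-8 + l))
t(u, o) = 466 (t(u, o) = -8 + 474 = 466)
(-74*51*(-49) - 362037)/(t(704, -86 - H) + J(-233)) = (-74*51*(-49) - 362037)/(466 + 2*(-233)/(-8 - 233)) = (-3774*(-49) - 362037)/(466 + 2*(-233)/(-241)) = (184926 - 362037)/(466 + 2*(-233)*(-1/241)) = -177111/(466 + 466/241) = -177111/112772/241 = -177111*241/112772 = -3880341/10252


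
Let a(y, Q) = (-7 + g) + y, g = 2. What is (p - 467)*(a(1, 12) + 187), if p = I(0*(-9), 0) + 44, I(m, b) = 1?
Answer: -77226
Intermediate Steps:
a(y, Q) = -5 + y (a(y, Q) = (-7 + 2) + y = -5 + y)
p = 45 (p = 1 + 44 = 45)
(p - 467)*(a(1, 12) + 187) = (45 - 467)*((-5 + 1) + 187) = -422*(-4 + 187) = -422*183 = -77226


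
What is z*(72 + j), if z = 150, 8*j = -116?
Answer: 8625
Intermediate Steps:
j = -29/2 (j = (⅛)*(-116) = -29/2 ≈ -14.500)
z*(72 + j) = 150*(72 - 29/2) = 150*(115/2) = 8625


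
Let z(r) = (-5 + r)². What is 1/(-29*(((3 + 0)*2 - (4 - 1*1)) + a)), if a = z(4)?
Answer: -1/116 ≈ -0.0086207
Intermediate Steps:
a = 1 (a = (-5 + 4)² = (-1)² = 1)
1/(-29*(((3 + 0)*2 - (4 - 1*1)) + a)) = 1/(-29*(((3 + 0)*2 - (4 - 1*1)) + 1)) = 1/(-29*((3*2 - (4 - 1)) + 1)) = 1/(-29*((6 - 1*3) + 1)) = 1/(-29*((6 - 3) + 1)) = 1/(-29*(3 + 1)) = 1/(-29*4) = 1/(-116) = -1/116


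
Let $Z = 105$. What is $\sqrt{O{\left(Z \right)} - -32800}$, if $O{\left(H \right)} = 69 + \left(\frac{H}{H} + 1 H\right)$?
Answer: $5 \sqrt{1319} \approx 181.59$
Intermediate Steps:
$O{\left(H \right)} = 70 + H$ ($O{\left(H \right)} = 69 + \left(1 + H\right) = 70 + H$)
$\sqrt{O{\left(Z \right)} - -32800} = \sqrt{\left(70 + 105\right) - -32800} = \sqrt{175 + 32800} = \sqrt{32975} = 5 \sqrt{1319}$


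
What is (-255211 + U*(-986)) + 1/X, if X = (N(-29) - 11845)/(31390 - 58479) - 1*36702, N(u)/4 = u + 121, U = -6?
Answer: -247851332931384/994209001 ≈ -2.4930e+5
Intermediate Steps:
N(u) = 484 + 4*u (N(u) = 4*(u + 121) = 4*(121 + u) = 484 + 4*u)
X = -994209001/27089 (X = ((484 + 4*(-29)) - 11845)/(31390 - 58479) - 1*36702 = ((484 - 116) - 11845)/(-27089) - 36702 = (368 - 11845)*(-1/27089) - 36702 = -11477*(-1/27089) - 36702 = 11477/27089 - 36702 = -994209001/27089 ≈ -36702.)
(-255211 + U*(-986)) + 1/X = (-255211 - 6*(-986)) + 1/(-994209001/27089) = (-255211 + 5916) - 27089/994209001 = -249295 - 27089/994209001 = -247851332931384/994209001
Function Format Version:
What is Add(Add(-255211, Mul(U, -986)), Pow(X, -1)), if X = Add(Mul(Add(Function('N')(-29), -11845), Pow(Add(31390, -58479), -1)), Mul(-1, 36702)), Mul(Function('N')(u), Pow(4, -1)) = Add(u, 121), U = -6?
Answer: Rational(-247851332931384, 994209001) ≈ -2.4930e+5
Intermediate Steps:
Function('N')(u) = Add(484, Mul(4, u)) (Function('N')(u) = Mul(4, Add(u, 121)) = Mul(4, Add(121, u)) = Add(484, Mul(4, u)))
X = Rational(-994209001, 27089) (X = Add(Mul(Add(Add(484, Mul(4, -29)), -11845), Pow(Add(31390, -58479), -1)), Mul(-1, 36702)) = Add(Mul(Add(Add(484, -116), -11845), Pow(-27089, -1)), -36702) = Add(Mul(Add(368, -11845), Rational(-1, 27089)), -36702) = Add(Mul(-11477, Rational(-1, 27089)), -36702) = Add(Rational(11477, 27089), -36702) = Rational(-994209001, 27089) ≈ -36702.)
Add(Add(-255211, Mul(U, -986)), Pow(X, -1)) = Add(Add(-255211, Mul(-6, -986)), Pow(Rational(-994209001, 27089), -1)) = Add(Add(-255211, 5916), Rational(-27089, 994209001)) = Add(-249295, Rational(-27089, 994209001)) = Rational(-247851332931384, 994209001)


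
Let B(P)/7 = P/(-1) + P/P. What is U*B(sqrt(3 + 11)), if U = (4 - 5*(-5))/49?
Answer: 29/7 - 29*sqrt(14)/7 ≈ -11.358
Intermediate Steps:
B(P) = 7 - 7*P (B(P) = 7*(P/(-1) + P/P) = 7*(P*(-1) + 1) = 7*(-P + 1) = 7*(1 - P) = 7 - 7*P)
U = 29/49 (U = (4 + 25)*(1/49) = 29*(1/49) = 29/49 ≈ 0.59184)
U*B(sqrt(3 + 11)) = 29*(7 - 7*sqrt(3 + 11))/49 = 29*(7 - 7*sqrt(14))/49 = 29/7 - 29*sqrt(14)/7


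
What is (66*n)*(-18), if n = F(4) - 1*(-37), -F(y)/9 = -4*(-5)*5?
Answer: 1025244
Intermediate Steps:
F(y) = -900 (F(y) = -9*(-4*(-5))*5 = -180*5 = -9*100 = -900)
n = -863 (n = -900 - 1*(-37) = -900 + 37 = -863)
(66*n)*(-18) = (66*(-863))*(-18) = -56958*(-18) = 1025244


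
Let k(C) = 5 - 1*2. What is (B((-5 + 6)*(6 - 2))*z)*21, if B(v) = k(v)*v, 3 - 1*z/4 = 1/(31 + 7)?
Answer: 56952/19 ≈ 2997.5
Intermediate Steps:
k(C) = 3 (k(C) = 5 - 2 = 3)
z = 226/19 (z = 12 - 4/(31 + 7) = 12 - 4/38 = 12 - 4*1/38 = 12 - 2/19 = 226/19 ≈ 11.895)
B(v) = 3*v
(B((-5 + 6)*(6 - 2))*z)*21 = ((3*((-5 + 6)*(6 - 2)))*(226/19))*21 = ((3*(1*4))*(226/19))*21 = ((3*4)*(226/19))*21 = (12*(226/19))*21 = (2712/19)*21 = 56952/19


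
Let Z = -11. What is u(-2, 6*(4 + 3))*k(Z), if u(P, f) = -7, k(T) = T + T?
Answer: 154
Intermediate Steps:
k(T) = 2*T
u(-2, 6*(4 + 3))*k(Z) = -14*(-11) = -7*(-22) = 154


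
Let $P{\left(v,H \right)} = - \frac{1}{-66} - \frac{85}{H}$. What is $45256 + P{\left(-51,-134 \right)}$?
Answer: $\frac{100062452}{2211} \approx 45257.0$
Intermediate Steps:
$P{\left(v,H \right)} = \frac{1}{66} - \frac{85}{H}$ ($P{\left(v,H \right)} = \left(-1\right) \left(- \frac{1}{66}\right) - \frac{85}{H} = \frac{1}{66} - \frac{85}{H}$)
$45256 + P{\left(-51,-134 \right)} = 45256 + \frac{-5610 - 134}{66 \left(-134\right)} = 45256 + \frac{1}{66} \left(- \frac{1}{134}\right) \left(-5744\right) = 45256 + \frac{1436}{2211} = \frac{100062452}{2211}$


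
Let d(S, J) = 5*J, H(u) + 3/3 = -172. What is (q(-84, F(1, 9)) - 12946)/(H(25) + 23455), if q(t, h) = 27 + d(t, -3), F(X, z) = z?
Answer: -6467/11641 ≈ -0.55554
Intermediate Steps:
H(u) = -173 (H(u) = -1 - 172 = -173)
q(t, h) = 12 (q(t, h) = 27 + 5*(-3) = 27 - 15 = 12)
(q(-84, F(1, 9)) - 12946)/(H(25) + 23455) = (12 - 12946)/(-173 + 23455) = -12934/23282 = -12934*1/23282 = -6467/11641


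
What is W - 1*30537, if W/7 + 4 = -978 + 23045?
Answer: 123904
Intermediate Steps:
W = 154441 (W = -28 + 7*(-978 + 23045) = -28 + 7*22067 = -28 + 154469 = 154441)
W - 1*30537 = 154441 - 1*30537 = 154441 - 30537 = 123904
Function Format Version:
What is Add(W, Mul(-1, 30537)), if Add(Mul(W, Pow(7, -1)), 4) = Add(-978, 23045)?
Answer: 123904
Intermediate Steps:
W = 154441 (W = Add(-28, Mul(7, Add(-978, 23045))) = Add(-28, Mul(7, 22067)) = Add(-28, 154469) = 154441)
Add(W, Mul(-1, 30537)) = Add(154441, Mul(-1, 30537)) = Add(154441, -30537) = 123904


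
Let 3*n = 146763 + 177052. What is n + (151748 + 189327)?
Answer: 1347040/3 ≈ 4.4901e+5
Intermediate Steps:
n = 323815/3 (n = (146763 + 177052)/3 = (⅓)*323815 = 323815/3 ≈ 1.0794e+5)
n + (151748 + 189327) = 323815/3 + (151748 + 189327) = 323815/3 + 341075 = 1347040/3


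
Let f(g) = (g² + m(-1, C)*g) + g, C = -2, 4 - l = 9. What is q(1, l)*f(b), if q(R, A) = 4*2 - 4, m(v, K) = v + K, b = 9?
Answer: 252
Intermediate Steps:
l = -5 (l = 4 - 1*9 = 4 - 9 = -5)
m(v, K) = K + v
q(R, A) = 4 (q(R, A) = 8 - 4 = 4)
f(g) = g² - 2*g (f(g) = (g² + (-2 - 1)*g) + g = (g² - 3*g) + g = g² - 2*g)
q(1, l)*f(b) = 4*(9*(-2 + 9)) = 4*(9*7) = 4*63 = 252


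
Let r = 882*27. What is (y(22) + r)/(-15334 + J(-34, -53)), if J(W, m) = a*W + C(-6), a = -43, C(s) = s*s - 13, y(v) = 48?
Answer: -23862/13849 ≈ -1.7230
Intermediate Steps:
r = 23814
C(s) = -13 + s**2 (C(s) = s**2 - 13 = -13 + s**2)
J(W, m) = 23 - 43*W (J(W, m) = -43*W + (-13 + (-6)**2) = -43*W + (-13 + 36) = -43*W + 23 = 23 - 43*W)
(y(22) + r)/(-15334 + J(-34, -53)) = (48 + 23814)/(-15334 + (23 - 43*(-34))) = 23862/(-15334 + (23 + 1462)) = 23862/(-15334 + 1485) = 23862/(-13849) = 23862*(-1/13849) = -23862/13849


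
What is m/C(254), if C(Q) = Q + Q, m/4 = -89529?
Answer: -89529/127 ≈ -704.95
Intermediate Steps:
m = -358116 (m = 4*(-89529) = -358116)
C(Q) = 2*Q
m/C(254) = -358116/(2*254) = -358116/508 = -358116*1/508 = -89529/127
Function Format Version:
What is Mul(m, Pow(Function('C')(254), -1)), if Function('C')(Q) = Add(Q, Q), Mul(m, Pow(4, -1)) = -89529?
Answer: Rational(-89529, 127) ≈ -704.95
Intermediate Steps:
m = -358116 (m = Mul(4, -89529) = -358116)
Function('C')(Q) = Mul(2, Q)
Mul(m, Pow(Function('C')(254), -1)) = Mul(-358116, Pow(Mul(2, 254), -1)) = Mul(-358116, Pow(508, -1)) = Mul(-358116, Rational(1, 508)) = Rational(-89529, 127)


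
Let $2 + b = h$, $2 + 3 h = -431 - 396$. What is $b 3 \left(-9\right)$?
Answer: $7515$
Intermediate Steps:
$h = - \frac{829}{3}$ ($h = - \frac{2}{3} + \frac{-431 - 396}{3} = - \frac{2}{3} + \frac{1}{3} \left(-827\right) = - \frac{2}{3} - \frac{827}{3} = - \frac{829}{3} \approx -276.33$)
$b = - \frac{835}{3}$ ($b = -2 - \frac{829}{3} = - \frac{835}{3} \approx -278.33$)
$b 3 \left(-9\right) = - \frac{835 \cdot 3 \left(-9\right)}{3} = \left(- \frac{835}{3}\right) \left(-27\right) = 7515$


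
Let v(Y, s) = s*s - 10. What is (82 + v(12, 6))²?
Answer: 11664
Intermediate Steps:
v(Y, s) = -10 + s² (v(Y, s) = s² - 10 = -10 + s²)
(82 + v(12, 6))² = (82 + (-10 + 6²))² = (82 + (-10 + 36))² = (82 + 26)² = 108² = 11664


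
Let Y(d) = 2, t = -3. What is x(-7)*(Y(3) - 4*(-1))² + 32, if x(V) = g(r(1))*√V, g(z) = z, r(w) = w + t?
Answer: 32 - 72*I*√7 ≈ 32.0 - 190.49*I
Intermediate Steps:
r(w) = -3 + w (r(w) = w - 3 = -3 + w)
x(V) = -2*√V (x(V) = (-3 + 1)*√V = -2*√V)
x(-7)*(Y(3) - 4*(-1))² + 32 = (-2*I*√7)*(2 - 4*(-1))² + 32 = (-2*I*√7)*(2 + 4)² + 32 = -2*I*√7*6² + 32 = -2*I*√7*36 + 32 = -72*I*√7 + 32 = 32 - 72*I*√7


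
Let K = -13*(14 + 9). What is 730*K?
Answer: -218270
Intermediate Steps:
K = -299 (K = -13*23 = -299)
730*K = 730*(-299) = -218270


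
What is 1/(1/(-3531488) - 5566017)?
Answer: -3531488/19656322243297 ≈ -1.7966e-7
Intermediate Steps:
1/(1/(-3531488) - 5566017) = 1/(-1/3531488 - 5566017) = 1/(-19656322243297/3531488) = -3531488/19656322243297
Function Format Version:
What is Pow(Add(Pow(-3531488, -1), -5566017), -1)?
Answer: Rational(-3531488, 19656322243297) ≈ -1.7966e-7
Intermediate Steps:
Pow(Add(Pow(-3531488, -1), -5566017), -1) = Pow(Add(Rational(-1, 3531488), -5566017), -1) = Pow(Rational(-19656322243297, 3531488), -1) = Rational(-3531488, 19656322243297)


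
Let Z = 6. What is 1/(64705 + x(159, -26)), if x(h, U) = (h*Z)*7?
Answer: 1/71383 ≈ 1.4009e-5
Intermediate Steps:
x(h, U) = 42*h (x(h, U) = (h*6)*7 = (6*h)*7 = 42*h)
1/(64705 + x(159, -26)) = 1/(64705 + 42*159) = 1/(64705 + 6678) = 1/71383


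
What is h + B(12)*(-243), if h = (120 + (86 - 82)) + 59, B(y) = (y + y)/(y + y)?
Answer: -60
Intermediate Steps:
B(y) = 1 (B(y) = (2*y)/((2*y)) = (2*y)*(1/(2*y)) = 1)
h = 183 (h = (120 + 4) + 59 = 124 + 59 = 183)
h + B(12)*(-243) = 183 + 1*(-243) = 183 - 243 = -60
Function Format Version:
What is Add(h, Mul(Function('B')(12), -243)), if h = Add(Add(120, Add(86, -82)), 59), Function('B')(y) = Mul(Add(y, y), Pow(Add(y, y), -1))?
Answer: -60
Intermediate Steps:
Function('B')(y) = 1 (Function('B')(y) = Mul(Mul(2, y), Pow(Mul(2, y), -1)) = Mul(Mul(2, y), Mul(Rational(1, 2), Pow(y, -1))) = 1)
h = 183 (h = Add(Add(120, 4), 59) = Add(124, 59) = 183)
Add(h, Mul(Function('B')(12), -243)) = Add(183, Mul(1, -243)) = Add(183, -243) = -60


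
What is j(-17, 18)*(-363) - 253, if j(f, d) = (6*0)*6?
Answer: -253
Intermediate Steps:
j(f, d) = 0 (j(f, d) = 0*6 = 0)
j(-17, 18)*(-363) - 253 = 0*(-363) - 253 = 0 - 253 = -253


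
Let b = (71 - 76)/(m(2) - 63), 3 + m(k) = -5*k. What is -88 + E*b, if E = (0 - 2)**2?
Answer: -1667/19 ≈ -87.737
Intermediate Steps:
m(k) = -3 - 5*k
E = 4 (E = (-2)**2 = 4)
b = 5/76 (b = (71 - 76)/((-3 - 5*2) - 63) = -5/((-3 - 10) - 63) = -5/(-13 - 63) = -5/(-76) = -5*(-1/76) = 5/76 ≈ 0.065789)
-88 + E*b = -88 + 4*(5/76) = -88 + 5/19 = -1667/19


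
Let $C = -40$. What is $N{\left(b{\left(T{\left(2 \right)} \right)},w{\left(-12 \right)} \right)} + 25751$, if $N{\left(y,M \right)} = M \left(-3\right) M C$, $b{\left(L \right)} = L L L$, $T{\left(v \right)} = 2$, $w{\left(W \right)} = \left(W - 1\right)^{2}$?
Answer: $3453071$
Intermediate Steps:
$w{\left(W \right)} = \left(-1 + W\right)^{2}$
$b{\left(L \right)} = L^{3}$ ($b{\left(L \right)} = L^{2} L = L^{3}$)
$N{\left(y,M \right)} = 120 M^{2}$ ($N{\left(y,M \right)} = M \left(-3\right) M \left(-40\right) = - 3 M M \left(-40\right) = - 3 M^{2} \left(-40\right) = 120 M^{2}$)
$N{\left(b{\left(T{\left(2 \right)} \right)},w{\left(-12 \right)} \right)} + 25751 = 120 \left(\left(-1 - 12\right)^{2}\right)^{2} + 25751 = 120 \left(\left(-13\right)^{2}\right)^{2} + 25751 = 120 \cdot 169^{2} + 25751 = 120 \cdot 28561 + 25751 = 3427320 + 25751 = 3453071$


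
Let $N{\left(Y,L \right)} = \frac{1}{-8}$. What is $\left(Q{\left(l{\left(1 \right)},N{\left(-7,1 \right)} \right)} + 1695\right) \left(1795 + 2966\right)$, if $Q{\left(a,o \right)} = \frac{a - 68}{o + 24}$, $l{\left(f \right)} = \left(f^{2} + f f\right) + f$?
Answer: $\frac{1538874225}{191} \approx 8.0569 \cdot 10^{6}$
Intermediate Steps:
$l{\left(f \right)} = f + 2 f^{2}$ ($l{\left(f \right)} = \left(f^{2} + f^{2}\right) + f = 2 f^{2} + f = f + 2 f^{2}$)
$N{\left(Y,L \right)} = - \frac{1}{8}$
$Q{\left(a,o \right)} = \frac{-68 + a}{24 + o}$
$\left(Q{\left(l{\left(1 \right)},N{\left(-7,1 \right)} \right)} + 1695\right) \left(1795 + 2966\right) = \left(\frac{-68 + 1 \left(1 + 2 \cdot 1\right)}{24 - \frac{1}{8}} + 1695\right) \left(1795 + 2966\right) = \left(\frac{-68 + 1 \left(1 + 2\right)}{\frac{191}{8}} + 1695\right) 4761 = \left(\frac{8 \left(-68 + 1 \cdot 3\right)}{191} + 1695\right) 4761 = \left(\frac{8 \left(-68 + 3\right)}{191} + 1695\right) 4761 = \left(\frac{8}{191} \left(-65\right) + 1695\right) 4761 = \left(- \frac{520}{191} + 1695\right) 4761 = \frac{323225}{191} \cdot 4761 = \frac{1538874225}{191}$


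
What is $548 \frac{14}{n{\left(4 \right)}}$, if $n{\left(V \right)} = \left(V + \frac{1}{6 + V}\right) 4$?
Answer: $\frac{19180}{41} \approx 467.8$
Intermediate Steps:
$n{\left(V \right)} = 4 V + \frac{4}{6 + V}$
$548 \frac{14}{n{\left(4 \right)}} = 548 \frac{14}{4 \frac{1}{6 + 4} \left(1 + 4^{2} + 6 \cdot 4\right)} = 548 \frac{14}{4 \cdot \frac{1}{10} \left(1 + 16 + 24\right)} = 548 \frac{14}{4 \cdot \frac{1}{10} \cdot 41} = 548 \frac{14}{\frac{82}{5}} = 548 \cdot 14 \cdot \frac{5}{82} = 548 \cdot \frac{35}{41} = \frac{19180}{41}$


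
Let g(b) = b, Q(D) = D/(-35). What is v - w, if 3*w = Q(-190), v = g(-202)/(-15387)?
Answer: -64496/35903 ≈ -1.7964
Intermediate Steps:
Q(D) = -D/35 (Q(D) = D*(-1/35) = -D/35)
v = 202/15387 (v = -202/(-15387) = -202*(-1/15387) = 202/15387 ≈ 0.013128)
w = 38/21 (w = (-1/35*(-190))/3 = (⅓)*(38/7) = 38/21 ≈ 1.8095)
v - w = 202/15387 - 1*38/21 = 202/15387 - 38/21 = -64496/35903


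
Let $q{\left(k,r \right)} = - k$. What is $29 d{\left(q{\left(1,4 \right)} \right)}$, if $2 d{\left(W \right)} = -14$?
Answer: $-203$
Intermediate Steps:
$d{\left(W \right)} = -7$ ($d{\left(W \right)} = \frac{1}{2} \left(-14\right) = -7$)
$29 d{\left(q{\left(1,4 \right)} \right)} = 29 \left(-7\right) = -203$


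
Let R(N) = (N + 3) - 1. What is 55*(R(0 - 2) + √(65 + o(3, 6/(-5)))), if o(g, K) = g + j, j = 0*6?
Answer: 110*√17 ≈ 453.54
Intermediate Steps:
j = 0
R(N) = 2 + N (R(N) = (3 + N) - 1 = 2 + N)
o(g, K) = g (o(g, K) = g + 0 = g)
55*(R(0 - 2) + √(65 + o(3, 6/(-5)))) = 55*((2 + (0 - 2)) + √(65 + 3)) = 55*((2 - 2) + √68) = 55*(0 + 2*√17) = 55*(2*√17) = 110*√17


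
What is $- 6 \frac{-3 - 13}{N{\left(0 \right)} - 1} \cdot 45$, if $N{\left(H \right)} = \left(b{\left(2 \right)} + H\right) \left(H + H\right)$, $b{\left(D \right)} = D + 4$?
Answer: $-4320$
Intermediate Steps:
$b{\left(D \right)} = 4 + D$
$N{\left(H \right)} = 2 H \left(6 + H\right)$ ($N{\left(H \right)} = \left(\left(4 + 2\right) + H\right) \left(H + H\right) = \left(6 + H\right) 2 H = 2 H \left(6 + H\right)$)
$- 6 \frac{-3 - 13}{N{\left(0 \right)} - 1} \cdot 45 = - 6 \frac{-3 - 13}{2 \cdot 0 \left(6 + 0\right) - 1} \cdot 45 = - 6 \left(- \frac{16}{2 \cdot 0 \cdot 6 - 1}\right) 45 = - 6 \left(- \frac{16}{0 - 1}\right) 45 = - 6 \left(- \frac{16}{-1}\right) 45 = - 6 \left(\left(-16\right) \left(-1\right)\right) 45 = \left(-6\right) 16 \cdot 45 = \left(-96\right) 45 = -4320$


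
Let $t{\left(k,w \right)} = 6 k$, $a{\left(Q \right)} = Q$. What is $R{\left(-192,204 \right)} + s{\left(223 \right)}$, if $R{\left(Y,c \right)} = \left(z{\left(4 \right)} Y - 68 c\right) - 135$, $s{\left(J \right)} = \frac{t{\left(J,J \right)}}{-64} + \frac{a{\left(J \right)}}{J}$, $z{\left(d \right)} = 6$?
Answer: $- \frac{485725}{32} \approx -15179.0$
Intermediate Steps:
$s{\left(J \right)} = 1 - \frac{3 J}{32}$ ($s{\left(J \right)} = \frac{6 J}{-64} + \frac{J}{J} = 6 J \left(- \frac{1}{64}\right) + 1 = - \frac{3 J}{32} + 1 = 1 - \frac{3 J}{32}$)
$R{\left(Y,c \right)} = -135 - 68 c + 6 Y$ ($R{\left(Y,c \right)} = \left(6 Y - 68 c\right) - 135 = \left(- 68 c + 6 Y\right) - 135 = -135 - 68 c + 6 Y$)
$R{\left(-192,204 \right)} + s{\left(223 \right)} = \left(-135 - 13872 + 6 \left(-192\right)\right) + \left(1 - \frac{669}{32}\right) = \left(-135 - 13872 - 1152\right) + \left(1 - \frac{669}{32}\right) = -15159 - \frac{637}{32} = - \frac{485725}{32}$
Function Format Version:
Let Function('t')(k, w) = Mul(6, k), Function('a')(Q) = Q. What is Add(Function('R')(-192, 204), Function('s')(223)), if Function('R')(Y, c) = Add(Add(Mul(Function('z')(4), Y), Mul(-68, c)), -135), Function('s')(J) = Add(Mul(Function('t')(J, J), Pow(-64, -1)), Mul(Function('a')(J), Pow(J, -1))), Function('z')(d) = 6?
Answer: Rational(-485725, 32) ≈ -15179.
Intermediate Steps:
Function('s')(J) = Add(1, Mul(Rational(-3, 32), J)) (Function('s')(J) = Add(Mul(Mul(6, J), Pow(-64, -1)), Mul(J, Pow(J, -1))) = Add(Mul(Mul(6, J), Rational(-1, 64)), 1) = Add(Mul(Rational(-3, 32), J), 1) = Add(1, Mul(Rational(-3, 32), J)))
Function('R')(Y, c) = Add(-135, Mul(-68, c), Mul(6, Y)) (Function('R')(Y, c) = Add(Add(Mul(6, Y), Mul(-68, c)), -135) = Add(Add(Mul(-68, c), Mul(6, Y)), -135) = Add(-135, Mul(-68, c), Mul(6, Y)))
Add(Function('R')(-192, 204), Function('s')(223)) = Add(Add(-135, Mul(-68, 204), Mul(6, -192)), Add(1, Mul(Rational(-3, 32), 223))) = Add(Add(-135, -13872, -1152), Add(1, Rational(-669, 32))) = Add(-15159, Rational(-637, 32)) = Rational(-485725, 32)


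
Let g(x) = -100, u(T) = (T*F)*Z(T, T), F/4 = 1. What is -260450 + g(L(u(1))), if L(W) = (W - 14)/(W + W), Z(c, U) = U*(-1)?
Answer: -260550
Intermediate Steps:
F = 4 (F = 4*1 = 4)
Z(c, U) = -U
u(T) = -4*T² (u(T) = (T*4)*(-T) = (4*T)*(-T) = -4*T²)
L(W) = (-14 + W)/(2*W) (L(W) = (-14 + W)/((2*W)) = (-14 + W)*(1/(2*W)) = (-14 + W)/(2*W))
-260450 + g(L(u(1))) = -260450 - 100 = -260550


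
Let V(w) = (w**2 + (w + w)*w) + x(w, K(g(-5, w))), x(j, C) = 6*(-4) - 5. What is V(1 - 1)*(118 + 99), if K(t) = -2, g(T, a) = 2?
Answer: -6293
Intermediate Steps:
x(j, C) = -29 (x(j, C) = -24 - 5 = -29)
V(w) = -29 + 3*w**2 (V(w) = (w**2 + (w + w)*w) - 29 = (w**2 + (2*w)*w) - 29 = (w**2 + 2*w**2) - 29 = 3*w**2 - 29 = -29 + 3*w**2)
V(1 - 1)*(118 + 99) = (-29 + 3*(1 - 1)**2)*(118 + 99) = (-29 + 3*0**2)*217 = (-29 + 3*0)*217 = (-29 + 0)*217 = -29*217 = -6293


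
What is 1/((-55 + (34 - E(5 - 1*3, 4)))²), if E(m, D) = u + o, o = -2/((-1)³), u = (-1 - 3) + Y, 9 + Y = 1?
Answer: 1/121 ≈ 0.0082645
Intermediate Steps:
Y = -8 (Y = -9 + 1 = -8)
u = -12 (u = (-1 - 3) - 8 = -4 - 8 = -12)
o = 2 (o = -2/(-1) = -2*(-1) = 2)
E(m, D) = -10 (E(m, D) = -12 + 2 = -10)
1/((-55 + (34 - E(5 - 1*3, 4)))²) = 1/((-55 + (34 - 1*(-10)))²) = 1/((-55 + (34 + 10))²) = 1/((-55 + 44)²) = 1/((-11)²) = 1/121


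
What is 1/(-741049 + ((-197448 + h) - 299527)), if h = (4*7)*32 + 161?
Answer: -1/1236967 ≈ -8.0843e-7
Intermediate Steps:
h = 1057 (h = 28*32 + 161 = 896 + 161 = 1057)
1/(-741049 + ((-197448 + h) - 299527)) = 1/(-741049 + ((-197448 + 1057) - 299527)) = 1/(-741049 + (-196391 - 299527)) = 1/(-741049 - 495918) = 1/(-1236967) = -1/1236967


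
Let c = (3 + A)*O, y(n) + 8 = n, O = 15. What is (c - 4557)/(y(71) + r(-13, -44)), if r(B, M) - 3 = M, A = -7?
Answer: -4617/22 ≈ -209.86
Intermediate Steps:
y(n) = -8 + n
c = -60 (c = (3 - 7)*15 = -4*15 = -60)
r(B, M) = 3 + M
(c - 4557)/(y(71) + r(-13, -44)) = (-60 - 4557)/((-8 + 71) + (3 - 44)) = -4617/(63 - 41) = -4617/22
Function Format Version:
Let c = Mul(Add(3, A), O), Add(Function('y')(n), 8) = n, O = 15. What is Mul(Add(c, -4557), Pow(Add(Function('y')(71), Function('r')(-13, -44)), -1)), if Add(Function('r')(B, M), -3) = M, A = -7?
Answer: Rational(-4617, 22) ≈ -209.86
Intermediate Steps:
Function('y')(n) = Add(-8, n)
c = -60 (c = Mul(Add(3, -7), 15) = Mul(-4, 15) = -60)
Function('r')(B, M) = Add(3, M)
Mul(Add(c, -4557), Pow(Add(Function('y')(71), Function('r')(-13, -44)), -1)) = Mul(Add(-60, -4557), Pow(Add(Add(-8, 71), Add(3, -44)), -1)) = Mul(-4617, Pow(Add(63, -41), -1)) = Mul(-4617, Pow(22, -1)) = Mul(-4617, Rational(1, 22)) = Rational(-4617, 22)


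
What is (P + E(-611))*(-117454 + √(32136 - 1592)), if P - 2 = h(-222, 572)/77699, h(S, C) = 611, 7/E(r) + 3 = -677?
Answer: -6198178365029/26417660 + 105542227*√1909/13208830 ≈ -2.3427e+5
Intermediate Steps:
E(r) = -7/680 (E(r) = 7/(-3 - 677) = 7/(-680) = 7*(-1/680) = -7/680)
P = 156009/77699 (P = 2 + 611/77699 = 156009/77699 ≈ 2.0079)
(P + E(-611))*(-117454 + √(32136 - 1592)) = (156009/77699 - 7/680)*(-117454 + √(32136 - 1592)) = 105542227*(-117454 + √30544)/52835320 = 105542227*(-117454 + 4*√1909)/52835320 = -6198178365029/26417660 + 105542227*√1909/13208830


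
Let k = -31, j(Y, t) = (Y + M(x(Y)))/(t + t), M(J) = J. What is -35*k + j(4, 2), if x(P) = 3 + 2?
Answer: 4349/4 ≈ 1087.3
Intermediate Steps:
x(P) = 5
j(Y, t) = (5 + Y)/(2*t) (j(Y, t) = (Y + 5)/(t + t) = (5 + Y)/((2*t)) = (5 + Y)*(1/(2*t)) = (5 + Y)/(2*t))
-35*k + j(4, 2) = -35*(-31) + (½)*(5 + 4)/2 = 1085 + (½)*(½)*9 = 1085 + 9/4 = 4349/4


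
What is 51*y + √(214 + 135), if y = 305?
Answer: 15555 + √349 ≈ 15574.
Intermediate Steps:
51*y + √(214 + 135) = 51*305 + √(214 + 135) = 15555 + √349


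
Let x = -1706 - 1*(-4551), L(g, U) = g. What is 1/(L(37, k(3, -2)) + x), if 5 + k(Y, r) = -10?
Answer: 1/2882 ≈ 0.00034698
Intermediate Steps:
k(Y, r) = -15 (k(Y, r) = -5 - 10 = -15)
x = 2845 (x = -1706 + 4551 = 2845)
1/(L(37, k(3, -2)) + x) = 1/(37 + 2845) = 1/2882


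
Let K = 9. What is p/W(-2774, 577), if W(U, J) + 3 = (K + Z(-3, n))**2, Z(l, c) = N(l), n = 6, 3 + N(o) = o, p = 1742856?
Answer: 290476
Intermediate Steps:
N(o) = -3 + o
Z(l, c) = -3 + l
W(U, J) = 6 (W(U, J) = -3 + (9 + (-3 - 3))**2 = -3 + (9 - 6)**2 = -3 + 3**2 = -3 + 9 = 6)
p/W(-2774, 577) = 1742856/6 = 1742856*(1/6) = 290476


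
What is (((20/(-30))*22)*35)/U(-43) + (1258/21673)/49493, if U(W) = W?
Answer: 38416263194/3217985367 ≈ 11.938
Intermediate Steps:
(((20/(-30))*22)*35)/U(-43) + (1258/21673)/49493 = (((20/(-30))*22)*35)/(-43) + (1258/21673)/49493 = (((20*(-1/30))*22)*35)*(-1/43) + (1258*(1/21673))*(1/49493) = (-⅔*22*35)*(-1/43) + (1258/21673)*(1/49493) = -44/3*35*(-1/43) + 1258/1072661789 = -1540/3*(-1/43) + 1258/1072661789 = 1540/129 + 1258/1072661789 = 38416263194/3217985367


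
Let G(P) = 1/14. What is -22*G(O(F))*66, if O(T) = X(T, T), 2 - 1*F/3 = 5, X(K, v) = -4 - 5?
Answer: -726/7 ≈ -103.71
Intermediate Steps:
X(K, v) = -9
F = -9 (F = 6 - 3*5 = 6 - 15 = -9)
O(T) = -9
G(P) = 1/14 (G(P) = 1*(1/14) = 1/14)
-22*G(O(F))*66 = -22*1/14*66 = -11/7*66 = -726/7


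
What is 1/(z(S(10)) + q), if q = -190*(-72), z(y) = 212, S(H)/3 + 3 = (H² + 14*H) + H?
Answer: 1/13892 ≈ 7.1984e-5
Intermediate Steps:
S(H) = -9 + 3*H² + 45*H (S(H) = -9 + 3*((H² + 14*H) + H) = -9 + 3*(H² + 15*H) = -9 + (3*H² + 45*H) = -9 + 3*H² + 45*H)
q = 13680
1/(z(S(10)) + q) = 1/(212 + 13680) = 1/13892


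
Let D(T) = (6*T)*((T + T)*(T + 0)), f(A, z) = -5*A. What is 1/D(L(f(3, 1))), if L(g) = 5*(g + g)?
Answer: -1/40500000 ≈ -2.4691e-8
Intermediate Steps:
L(g) = 10*g (L(g) = 5*(2*g) = 10*g)
D(T) = 12*T**3 (D(T) = (6*T)*((2*T)*T) = (6*T)*(2*T**2) = 12*T**3)
1/D(L(f(3, 1))) = 1/(12*(10*(-5*3))**3) = 1/(12*(10*(-15))**3) = 1/(12*(-150)**3) = 1/(12*(-3375000)) = 1/(-40500000) = -1/40500000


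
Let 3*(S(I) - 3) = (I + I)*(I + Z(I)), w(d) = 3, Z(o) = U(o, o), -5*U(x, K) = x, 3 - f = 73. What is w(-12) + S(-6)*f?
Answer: -1551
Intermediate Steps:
f = -70 (f = 3 - 1*73 = 3 - 73 = -70)
U(x, K) = -x/5
Z(o) = -o/5
S(I) = 3 + 8*I²/15 (S(I) = 3 + ((I + I)*(I - I/5))/3 = 3 + ((2*I)*(4*I/5))/3 = 3 + (8*I²/5)/3 = 3 + 8*I²/15)
w(-12) + S(-6)*f = 3 + (3 + (8/15)*(-6)²)*(-70) = 3 + (3 + (8/15)*36)*(-70) = 3 + (3 + 96/5)*(-70) = 3 + (111/5)*(-70) = 3 - 1554 = -1551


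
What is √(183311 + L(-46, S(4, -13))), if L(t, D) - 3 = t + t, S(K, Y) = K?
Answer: 9*√2262 ≈ 428.04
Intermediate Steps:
L(t, D) = 3 + 2*t (L(t, D) = 3 + (t + t) = 3 + 2*t)
√(183311 + L(-46, S(4, -13))) = √(183311 + (3 + 2*(-46))) = √(183311 + (3 - 92)) = √(183311 - 89) = √183222 = 9*√2262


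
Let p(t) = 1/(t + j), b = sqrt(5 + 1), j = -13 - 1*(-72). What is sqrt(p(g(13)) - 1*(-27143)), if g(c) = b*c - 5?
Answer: sqrt(1465723 + 352859*sqrt(6))/sqrt(54 + 13*sqrt(6)) ≈ 164.75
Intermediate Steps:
j = 59 (j = -13 + 72 = 59)
b = sqrt(6) ≈ 2.4495
g(c) = -5 + c*sqrt(6) (g(c) = sqrt(6)*c - 5 = c*sqrt(6) - 5 = -5 + c*sqrt(6))
p(t) = 1/(59 + t) (p(t) = 1/(t + 59) = 1/(59 + t))
sqrt(p(g(13)) - 1*(-27143)) = sqrt(1/(59 + (-5 + 13*sqrt(6))) - 1*(-27143)) = sqrt(1/(54 + 13*sqrt(6)) + 27143) = sqrt(27143 + 1/(54 + 13*sqrt(6)))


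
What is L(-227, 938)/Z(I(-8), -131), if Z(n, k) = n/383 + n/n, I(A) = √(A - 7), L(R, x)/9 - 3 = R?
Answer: -18482814/9169 + 48258*I*√15/9169 ≈ -2015.8 + 20.384*I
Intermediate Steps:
L(R, x) = 27 + 9*R
I(A) = √(-7 + A)
Z(n, k) = 1 + n/383 (Z(n, k) = n*(1/383) + 1 = n/383 + 1 = 1 + n/383)
L(-227, 938)/Z(I(-8), -131) = (27 + 9*(-227))/(1 + √(-7 - 8)/383) = (27 - 2043)/(1 + √(-15)/383) = -2016/(1 + (I*√15)/383) = -2016/(1 + I*√15/383)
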